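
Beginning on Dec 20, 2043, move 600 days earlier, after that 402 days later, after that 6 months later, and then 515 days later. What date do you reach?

Subtracting 600 days from December 20, 2043:
Going back 20 days from December 20, 2043 reaches the end of the previous month; 600 − 20 = 580 left.
November 2043 has 30 days: 580 − 30 = 550 left.
October 2043 has 31 days: 550 − 31 = 519 left.
September 2043 has 30 days: 519 − 30 = 489 left.
August 2043 has 31 days: 489 − 31 = 458 left.
July 2043 has 31 days: 458 − 31 = 427 left.
June 2043 has 30 days: 427 − 30 = 397 left.
May 2043 has 31 days: 397 − 31 = 366 left.
April 2043 has 30 days: 366 − 30 = 336 left.
March 2043 has 31 days: 336 − 31 = 305 left.
February 2043 has 28 days (2043 is not a leap year): 305 − 28 = 277 left.
January 2043 has 31 days: 277 − 31 = 246 left.
December 2042 has 31 days: 246 − 31 = 215 left.
November 2042 has 30 days: 215 − 30 = 185 left.
October 2042 has 31 days: 185 − 31 = 154 left.
September 2042 has 30 days: 154 − 30 = 124 left.
August 2042 has 31 days: 124 − 31 = 93 left.
July 2042 has 31 days: 93 − 31 = 62 left.
June 2042 has 30 days: 62 − 30 = 32 left.
May 2042 has 31 days: 32 − 31 = 1 left.
April 2042 has 30 days; 30 − 1 = 29 → April 29, 2042.
Advancing 402 days from April 29, 2042:
April has 30 days, so 30 − 29 = 1 day remains after April 29, 2042; 402 − 1 = 401 left.
May 2042 has 31 days: 401 − 31 = 370 left.
June 2042 has 30 days: 370 − 30 = 340 left.
July 2042 has 31 days: 340 − 31 = 309 left.
August 2042 has 31 days: 309 − 31 = 278 left.
September 2042 has 30 days: 278 − 30 = 248 left.
October 2042 has 31 days: 248 − 31 = 217 left.
November 2042 has 30 days: 217 − 30 = 187 left.
December 2042 has 31 days: 187 − 31 = 156 left.
January 2043 has 31 days: 156 − 31 = 125 left.
February 2043 has 28 days (2043 is not a leap year): 125 − 28 = 97 left.
March 2043 has 31 days: 97 − 31 = 66 left.
April 2043 has 30 days: 66 − 30 = 36 left.
May 2043 has 31 days: 36 − 31 = 5 left.
5 days into June 2043 → June 5, 2043.
Advancing 6 months from June 5, 2043:
month 6 + 6 = 12 → December 2043.
Day 5 is valid in December, giving December 5, 2043.
Advancing 515 days from December 5, 2043:
December has 31 days, so 31 − 5 = 26 days remain after December 5, 2043; 515 − 26 = 489 left.
January 2044 has 31 days: 489 − 31 = 458 left.
February 2044 has 29 days (2044 is a leap year): 458 − 29 = 429 left.
March 2044 has 31 days: 429 − 31 = 398 left.
April 2044 has 30 days: 398 − 30 = 368 left.
May 2044 has 31 days: 368 − 31 = 337 left.
June 2044 has 30 days: 337 − 30 = 307 left.
July 2044 has 31 days: 307 − 31 = 276 left.
August 2044 has 31 days: 276 − 31 = 245 left.
September 2044 has 30 days: 245 − 30 = 215 left.
October 2044 has 31 days: 215 − 31 = 184 left.
November 2044 has 30 days: 184 − 30 = 154 left.
December 2044 has 31 days: 154 − 31 = 123 left.
January 2045 has 31 days: 123 − 31 = 92 left.
February 2045 has 28 days (2045 is not a leap year): 92 − 28 = 64 left.
March 2045 has 31 days: 64 − 31 = 33 left.
April 2045 has 30 days: 33 − 30 = 3 left.
3 days into May 2045 → May 3, 2045.

May 3, 2045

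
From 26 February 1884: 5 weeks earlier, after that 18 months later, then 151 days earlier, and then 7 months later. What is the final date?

September 21, 1885

Subtracting 5 weeks (= 35 days) from February 26, 1884:
Going back 26 days from February 26, 1884 reaches the end of the previous month; 35 − 26 = 9 left.
January 1884 has 31 days; 31 − 9 = 22 → January 22, 1884.
Advancing 18 months from January 22, 1884:
month 1 + 18 = 19, which is month 7 of year 1885 → July 1885.
Day 22 is valid in July, giving July 22, 1885.
Subtracting 151 days from July 22, 1885:
Going back 22 days from July 22, 1885 reaches the end of the previous month; 151 − 22 = 129 left.
June 1885 has 30 days: 129 − 30 = 99 left.
May 1885 has 31 days: 99 − 31 = 68 left.
April 1885 has 30 days: 68 − 30 = 38 left.
March 1885 has 31 days: 38 − 31 = 7 left.
February 1885 has 28 days; 28 − 7 = 21 → February 21, 1885.
Counting forward 7 months from February 21, 1885:
month 2 + 7 = 9 → September 1885.
Day 21 is valid in September, giving September 21, 1885.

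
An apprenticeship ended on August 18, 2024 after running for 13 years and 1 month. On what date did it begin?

July 18, 2011

Going back 13 years and 1 month from August 18, 2024.
-13 years → 2011; month 8 − 1 = 7 → July 2011.
Day 18 is valid in July, giving July 18, 2011.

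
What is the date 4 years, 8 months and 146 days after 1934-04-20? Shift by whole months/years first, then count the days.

May 15, 1939

Advancing 4 years, 8 months and 146 days from April 20, 1934: first the month/year part, then the days.
+4 years → 1938; month 4 + 8 = 12 → December 1938.
Day 20 is valid in December, giving December 20, 1938.
Now add 146 days from December 20, 1938.
December has 31 days, so 31 − 20 = 11 days remain after December 20, 1938; 146 − 11 = 135 left.
January 1939 has 31 days: 135 − 31 = 104 left.
February 1939 has 28 days (1939 is not a leap year): 104 − 28 = 76 left.
March 1939 has 31 days: 76 − 31 = 45 left.
April 1939 has 30 days: 45 − 30 = 15 left.
15 days into May 1939 → May 15, 1939.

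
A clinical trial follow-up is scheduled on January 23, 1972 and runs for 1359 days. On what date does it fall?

Advancing 1359 days from January 23, 1972.
January has 31 days, so 31 − 23 = 8 days remain after January 23, 1972; 1359 − 8 = 1351 left.
February 1972 has 29 days (1972 is a leap year): 1351 − 29 = 1322 left.
March 1972 has 31 days: 1322 − 31 = 1291 left.
April 1972 has 30 days: 1291 − 30 = 1261 left.
May 1972 has 31 days: 1261 − 31 = 1230 left.
June 1972 has 30 days: 1230 − 30 = 1200 left.
July 1972 has 31 days: 1200 − 31 = 1169 left.
August 1972 has 31 days: 1169 − 31 = 1138 left.
September 1972 has 30 days: 1138 − 30 = 1108 left.
October 1972 has 31 days: 1108 − 31 = 1077 left.
November 1972 has 30 days: 1077 − 30 = 1047 left.
December 1972 has 31 days: 1047 − 31 = 1016 left.
January 1973 has 31 days: 1016 − 31 = 985 left.
February 1973 has 28 days (1973 is not a leap year): 985 − 28 = 957 left.
March 1973 has 31 days: 957 − 31 = 926 left.
April 1973 has 30 days: 926 − 30 = 896 left.
May 1973 has 31 days: 896 − 31 = 865 left.
June 1973 has 30 days: 865 − 30 = 835 left.
July 1973 has 31 days: 835 − 31 = 804 left.
August 1973 has 31 days: 804 − 31 = 773 left.
September 1973 has 30 days: 773 − 30 = 743 left.
October 1973 has 31 days: 743 − 31 = 712 left.
November 1973 has 30 days: 712 − 30 = 682 left.
December 1973 has 31 days: 682 − 31 = 651 left.
January 1974 has 31 days: 651 − 31 = 620 left.
February 1974 has 28 days (1974 is not a leap year): 620 − 28 = 592 left.
March 1974 has 31 days: 592 − 31 = 561 left.
April 1974 has 30 days: 561 − 30 = 531 left.
May 1974 has 31 days: 531 − 31 = 500 left.
June 1974 has 30 days: 500 − 30 = 470 left.
July 1974 has 31 days: 470 − 31 = 439 left.
August 1974 has 31 days: 439 − 31 = 408 left.
September 1974 has 30 days: 408 − 30 = 378 left.
October 1974 has 31 days: 378 − 31 = 347 left.
November 1974 has 30 days: 347 − 30 = 317 left.
December 1974 has 31 days: 317 − 31 = 286 left.
January 1975 has 31 days: 286 − 31 = 255 left.
February 1975 has 28 days (1975 is not a leap year): 255 − 28 = 227 left.
March 1975 has 31 days: 227 − 31 = 196 left.
April 1975 has 30 days: 196 − 30 = 166 left.
May 1975 has 31 days: 166 − 31 = 135 left.
June 1975 has 30 days: 135 − 30 = 105 left.
July 1975 has 31 days: 105 − 31 = 74 left.
August 1975 has 31 days: 74 − 31 = 43 left.
September 1975 has 30 days: 43 − 30 = 13 left.
13 days into October 1975 → October 13, 1975.

October 13, 1975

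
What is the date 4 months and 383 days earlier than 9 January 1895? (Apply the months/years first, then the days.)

August 22, 1893

Going back 4 months and 383 days from January 9, 1895: first the month/year part, then the days.
month 1 − 4 = -3, which is month 9 of year 1894 → September 1894.
Day 9 is valid in September, giving September 9, 1894.
Now subtract 383 days from September 9, 1894.
Going back 9 days from September 9, 1894 reaches the end of the previous month; 383 − 9 = 374 left.
August 1894 has 31 days: 374 − 31 = 343 left.
July 1894 has 31 days: 343 − 31 = 312 left.
June 1894 has 30 days: 312 − 30 = 282 left.
May 1894 has 31 days: 282 − 31 = 251 left.
April 1894 has 30 days: 251 − 30 = 221 left.
March 1894 has 31 days: 221 − 31 = 190 left.
February 1894 has 28 days (1894 is not a leap year): 190 − 28 = 162 left.
January 1894 has 31 days: 162 − 31 = 131 left.
December 1893 has 31 days: 131 − 31 = 100 left.
November 1893 has 30 days: 100 − 30 = 70 left.
October 1893 has 31 days: 70 − 31 = 39 left.
September 1893 has 30 days: 39 − 30 = 9 left.
August 1893 has 31 days; 31 − 9 = 22 → August 22, 1893.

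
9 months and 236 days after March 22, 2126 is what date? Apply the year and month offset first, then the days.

August 15, 2127

Adding 9 months and 236 days from March 22, 2126: first the month/year part, then the days.
month 3 + 9 = 12 → December 2126.
Day 22 is valid in December, giving December 22, 2126.
Now add 236 days from December 22, 2126.
December has 31 days, so 31 − 22 = 9 days remain after December 22, 2126; 236 − 9 = 227 left.
January 2127 has 31 days: 227 − 31 = 196 left.
February 2127 has 28 days (2127 is not a leap year): 196 − 28 = 168 left.
March 2127 has 31 days: 168 − 31 = 137 left.
April 2127 has 30 days: 137 − 30 = 107 left.
May 2127 has 31 days: 107 − 31 = 76 left.
June 2127 has 30 days: 76 − 30 = 46 left.
July 2127 has 31 days: 46 − 31 = 15 left.
15 days into August 2127 → August 15, 2127.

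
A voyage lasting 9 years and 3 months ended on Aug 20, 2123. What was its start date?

May 20, 2114

Counting back 9 years and 3 months from August 20, 2123.
-9 years → 2114; month 8 − 3 = 5 → May 2114.
Day 20 is valid in May, giving May 20, 2114.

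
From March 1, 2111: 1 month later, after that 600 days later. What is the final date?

Adding 1 month from March 1, 2111:
month 3 + 1 = 4 → April 2111.
Day 1 is valid in April, giving April 1, 2111.
Advancing 600 days from April 1, 2111:
April has 30 days, so 30 − 1 = 29 days remain after April 1, 2111; 600 − 29 = 571 left.
May 2111 has 31 days: 571 − 31 = 540 left.
June 2111 has 30 days: 540 − 30 = 510 left.
July 2111 has 31 days: 510 − 31 = 479 left.
August 2111 has 31 days: 479 − 31 = 448 left.
September 2111 has 30 days: 448 − 30 = 418 left.
October 2111 has 31 days: 418 − 31 = 387 left.
November 2111 has 30 days: 387 − 30 = 357 left.
December 2111 has 31 days: 357 − 31 = 326 left.
January 2112 has 31 days: 326 − 31 = 295 left.
February 2112 has 29 days (2112 is a leap year): 295 − 29 = 266 left.
March 2112 has 31 days: 266 − 31 = 235 left.
April 2112 has 30 days: 235 − 30 = 205 left.
May 2112 has 31 days: 205 − 31 = 174 left.
June 2112 has 30 days: 174 − 30 = 144 left.
July 2112 has 31 days: 144 − 31 = 113 left.
August 2112 has 31 days: 113 − 31 = 82 left.
September 2112 has 30 days: 82 − 30 = 52 left.
October 2112 has 31 days: 52 − 31 = 21 left.
21 days into November 2112 → November 21, 2112.

November 21, 2112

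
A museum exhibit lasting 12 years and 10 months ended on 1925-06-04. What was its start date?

August 4, 1912

Counting back 12 years and 10 months from June 4, 1925.
-12 years → 1913; month 6 − 10 = -4, which is month 8 of year 1912 → August 1912.
Day 4 is valid in August, giving August 4, 1912.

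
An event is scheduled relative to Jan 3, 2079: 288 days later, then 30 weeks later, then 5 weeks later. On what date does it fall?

June 19, 2080

Counting forward 288 days from January 3, 2079:
January has 31 days, so 31 − 3 = 28 days remain after January 3, 2079; 288 − 28 = 260 left.
February 2079 has 28 days (2079 is not a leap year): 260 − 28 = 232 left.
March 2079 has 31 days: 232 − 31 = 201 left.
April 2079 has 30 days: 201 − 30 = 171 left.
May 2079 has 31 days: 171 − 31 = 140 left.
June 2079 has 30 days: 140 − 30 = 110 left.
July 2079 has 31 days: 110 − 31 = 79 left.
August 2079 has 31 days: 79 − 31 = 48 left.
September 2079 has 30 days: 48 − 30 = 18 left.
18 days into October 2079 → October 18, 2079.
Advancing 30 weeks (= 210 days) from October 18, 2079:
October has 31 days, so 31 − 18 = 13 days remain after October 18, 2079; 210 − 13 = 197 left.
November 2079 has 30 days: 197 − 30 = 167 left.
December 2079 has 31 days: 167 − 31 = 136 left.
January 2080 has 31 days: 136 − 31 = 105 left.
February 2080 has 29 days (2080 is a leap year): 105 − 29 = 76 left.
March 2080 has 31 days: 76 − 31 = 45 left.
April 2080 has 30 days: 45 − 30 = 15 left.
15 days into May 2080 → May 15, 2080.
Adding 5 weeks (= 35 days) from May 15, 2080:
May has 31 days, so 31 − 15 = 16 days remain after May 15, 2080; 35 − 16 = 19 left.
19 days into June 2080 → June 19, 2080.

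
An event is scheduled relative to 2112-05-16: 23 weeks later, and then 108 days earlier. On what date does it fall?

Adding 23 weeks (= 161 days) from May 16, 2112:
May has 31 days, so 31 − 16 = 15 days remain after May 16, 2112; 161 − 15 = 146 left.
June 2112 has 30 days: 146 − 30 = 116 left.
July 2112 has 31 days: 116 − 31 = 85 left.
August 2112 has 31 days: 85 − 31 = 54 left.
September 2112 has 30 days: 54 − 30 = 24 left.
24 days into October 2112 → October 24, 2112.
Counting back 108 days from October 24, 2112:
Going back 24 days from October 24, 2112 reaches the end of the previous month; 108 − 24 = 84 left.
September 2112 has 30 days: 84 − 30 = 54 left.
August 2112 has 31 days: 54 − 31 = 23 left.
July 2112 has 31 days; 31 − 23 = 8 → July 8, 2112.

July 8, 2112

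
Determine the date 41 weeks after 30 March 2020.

Advancing 41 weeks = 287 days from March 30, 2020.
March has 31 days, so 31 − 30 = 1 day remains after March 30, 2020; 287 − 1 = 286 left.
April 2020 has 30 days: 286 − 30 = 256 left.
May 2020 has 31 days: 256 − 31 = 225 left.
June 2020 has 30 days: 225 − 30 = 195 left.
July 2020 has 31 days: 195 − 31 = 164 left.
August 2020 has 31 days: 164 − 31 = 133 left.
September 2020 has 30 days: 133 − 30 = 103 left.
October 2020 has 31 days: 103 − 31 = 72 left.
November 2020 has 30 days: 72 − 30 = 42 left.
December 2020 has 31 days: 42 − 31 = 11 left.
11 days into January 2021 → January 11, 2021.

January 11, 2021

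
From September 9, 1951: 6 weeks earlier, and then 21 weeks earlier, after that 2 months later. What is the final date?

May 4, 1951

Counting back 6 weeks (= 42 days) from September 9, 1951:
Going back 9 days from September 9, 1951 reaches the end of the previous month; 42 − 9 = 33 left.
August 1951 has 31 days: 33 − 31 = 2 left.
July 1951 has 31 days; 31 − 2 = 29 → July 29, 1951.
Subtracting 21 weeks (= 147 days) from July 29, 1951:
Going back 29 days from July 29, 1951 reaches the end of the previous month; 147 − 29 = 118 left.
June 1951 has 30 days: 118 − 30 = 88 left.
May 1951 has 31 days: 88 − 31 = 57 left.
April 1951 has 30 days: 57 − 30 = 27 left.
March 1951 has 31 days; 31 − 27 = 4 → March 4, 1951.
Adding 2 months from March 4, 1951:
month 3 + 2 = 5 → May 1951.
Day 4 is valid in May, giving May 4, 1951.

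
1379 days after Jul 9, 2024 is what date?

Adding 1379 days from July 9, 2024.
July has 31 days, so 31 − 9 = 22 days remain after July 9, 2024; 1379 − 22 = 1357 left.
August 2024 has 31 days: 1357 − 31 = 1326 left.
September 2024 has 30 days: 1326 − 30 = 1296 left.
October 2024 has 31 days: 1296 − 31 = 1265 left.
November 2024 has 30 days: 1265 − 30 = 1235 left.
December 2024 has 31 days: 1235 − 31 = 1204 left.
January 2025 has 31 days: 1204 − 31 = 1173 left.
February 2025 has 28 days (2025 is not a leap year): 1173 − 28 = 1145 left.
March 2025 has 31 days: 1145 − 31 = 1114 left.
April 2025 has 30 days: 1114 − 30 = 1084 left.
May 2025 has 31 days: 1084 − 31 = 1053 left.
June 2025 has 30 days: 1053 − 30 = 1023 left.
July 2025 has 31 days: 1023 − 31 = 992 left.
August 2025 has 31 days: 992 − 31 = 961 left.
September 2025 has 30 days: 961 − 30 = 931 left.
October 2025 has 31 days: 931 − 31 = 900 left.
November 2025 has 30 days: 900 − 30 = 870 left.
December 2025 has 31 days: 870 − 31 = 839 left.
January 2026 has 31 days: 839 − 31 = 808 left.
February 2026 has 28 days (2026 is not a leap year): 808 − 28 = 780 left.
March 2026 has 31 days: 780 − 31 = 749 left.
April 2026 has 30 days: 749 − 30 = 719 left.
May 2026 has 31 days: 719 − 31 = 688 left.
June 2026 has 30 days: 688 − 30 = 658 left.
July 2026 has 31 days: 658 − 31 = 627 left.
August 2026 has 31 days: 627 − 31 = 596 left.
September 2026 has 30 days: 596 − 30 = 566 left.
October 2026 has 31 days: 566 − 31 = 535 left.
November 2026 has 30 days: 535 − 30 = 505 left.
December 2026 has 31 days: 505 − 31 = 474 left.
January 2027 has 31 days: 474 − 31 = 443 left.
February 2027 has 28 days (2027 is not a leap year): 443 − 28 = 415 left.
March 2027 has 31 days: 415 − 31 = 384 left.
April 2027 has 30 days: 384 − 30 = 354 left.
May 2027 has 31 days: 354 − 31 = 323 left.
June 2027 has 30 days: 323 − 30 = 293 left.
July 2027 has 31 days: 293 − 31 = 262 left.
August 2027 has 31 days: 262 − 31 = 231 left.
September 2027 has 30 days: 231 − 30 = 201 left.
October 2027 has 31 days: 201 − 31 = 170 left.
November 2027 has 30 days: 170 − 30 = 140 left.
December 2027 has 31 days: 140 − 31 = 109 left.
January 2028 has 31 days: 109 − 31 = 78 left.
February 2028 has 29 days (2028 is a leap year): 78 − 29 = 49 left.
March 2028 has 31 days: 49 − 31 = 18 left.
18 days into April 2028 → April 18, 2028.

April 18, 2028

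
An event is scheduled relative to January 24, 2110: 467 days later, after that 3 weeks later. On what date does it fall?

May 27, 2111

Advancing 467 days from January 24, 2110:
January has 31 days, so 31 − 24 = 7 days remain after January 24, 2110; 467 − 7 = 460 left.
February 2110 has 28 days (2110 is not a leap year): 460 − 28 = 432 left.
March 2110 has 31 days: 432 − 31 = 401 left.
April 2110 has 30 days: 401 − 30 = 371 left.
May 2110 has 31 days: 371 − 31 = 340 left.
June 2110 has 30 days: 340 − 30 = 310 left.
July 2110 has 31 days: 310 − 31 = 279 left.
August 2110 has 31 days: 279 − 31 = 248 left.
September 2110 has 30 days: 248 − 30 = 218 left.
October 2110 has 31 days: 218 − 31 = 187 left.
November 2110 has 30 days: 187 − 30 = 157 left.
December 2110 has 31 days: 157 − 31 = 126 left.
January 2111 has 31 days: 126 − 31 = 95 left.
February 2111 has 28 days (2111 is not a leap year): 95 − 28 = 67 left.
March 2111 has 31 days: 67 − 31 = 36 left.
April 2111 has 30 days: 36 − 30 = 6 left.
6 days into May 2111 → May 6, 2111.
Adding 3 weeks (= 21 days) from May 6, 2111:
May has 31 days; 6 + 21 = 27, still in May.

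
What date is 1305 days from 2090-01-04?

Counting forward 1305 days from January 4, 2090.
January has 31 days, so 31 − 4 = 27 days remain after January 4, 2090; 1305 − 27 = 1278 left.
February 2090 has 28 days (2090 is not a leap year): 1278 − 28 = 1250 left.
March 2090 has 31 days: 1250 − 31 = 1219 left.
April 2090 has 30 days: 1219 − 30 = 1189 left.
May 2090 has 31 days: 1189 − 31 = 1158 left.
June 2090 has 30 days: 1158 − 30 = 1128 left.
July 2090 has 31 days: 1128 − 31 = 1097 left.
August 2090 has 31 days: 1097 − 31 = 1066 left.
September 2090 has 30 days: 1066 − 30 = 1036 left.
October 2090 has 31 days: 1036 − 31 = 1005 left.
November 2090 has 30 days: 1005 − 30 = 975 left.
December 2090 has 31 days: 975 − 31 = 944 left.
January 2091 has 31 days: 944 − 31 = 913 left.
February 2091 has 28 days (2091 is not a leap year): 913 − 28 = 885 left.
March 2091 has 31 days: 885 − 31 = 854 left.
April 2091 has 30 days: 854 − 30 = 824 left.
May 2091 has 31 days: 824 − 31 = 793 left.
June 2091 has 30 days: 793 − 30 = 763 left.
July 2091 has 31 days: 763 − 31 = 732 left.
August 2091 has 31 days: 732 − 31 = 701 left.
September 2091 has 30 days: 701 − 30 = 671 left.
October 2091 has 31 days: 671 − 31 = 640 left.
November 2091 has 30 days: 640 − 30 = 610 left.
December 2091 has 31 days: 610 − 31 = 579 left.
January 2092 has 31 days: 579 − 31 = 548 left.
February 2092 has 29 days (2092 is a leap year): 548 − 29 = 519 left.
March 2092 has 31 days: 519 − 31 = 488 left.
April 2092 has 30 days: 488 − 30 = 458 left.
May 2092 has 31 days: 458 − 31 = 427 left.
June 2092 has 30 days: 427 − 30 = 397 left.
July 2092 has 31 days: 397 − 31 = 366 left.
August 2092 has 31 days: 366 − 31 = 335 left.
September 2092 has 30 days: 335 − 30 = 305 left.
October 2092 has 31 days: 305 − 31 = 274 left.
November 2092 has 30 days: 274 − 30 = 244 left.
December 2092 has 31 days: 244 − 31 = 213 left.
January 2093 has 31 days: 213 − 31 = 182 left.
February 2093 has 28 days (2093 is not a leap year): 182 − 28 = 154 left.
March 2093 has 31 days: 154 − 31 = 123 left.
April 2093 has 30 days: 123 − 30 = 93 left.
May 2093 has 31 days: 93 − 31 = 62 left.
June 2093 has 30 days: 62 − 30 = 32 left.
July 2093 has 31 days: 32 − 31 = 1 left.
1 day into August 2093 → August 1, 2093.

August 1, 2093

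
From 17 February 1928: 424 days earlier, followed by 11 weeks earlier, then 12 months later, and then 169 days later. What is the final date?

Going back 424 days from February 17, 1928:
Going back 17 days from February 17, 1928 reaches the end of the previous month; 424 − 17 = 407 left.
January 1928 has 31 days: 407 − 31 = 376 left.
December 1927 has 31 days: 376 − 31 = 345 left.
November 1927 has 30 days: 345 − 30 = 315 left.
October 1927 has 31 days: 315 − 31 = 284 left.
September 1927 has 30 days: 284 − 30 = 254 left.
August 1927 has 31 days: 254 − 31 = 223 left.
July 1927 has 31 days: 223 − 31 = 192 left.
June 1927 has 30 days: 192 − 30 = 162 left.
May 1927 has 31 days: 162 − 31 = 131 left.
April 1927 has 30 days: 131 − 30 = 101 left.
March 1927 has 31 days: 101 − 31 = 70 left.
February 1927 has 28 days (1927 is not a leap year): 70 − 28 = 42 left.
January 1927 has 31 days: 42 − 31 = 11 left.
December 1926 has 31 days; 31 − 11 = 20 → December 20, 1926.
Counting back 11 weeks (= 77 days) from December 20, 1926:
Going back 20 days from December 20, 1926 reaches the end of the previous month; 77 − 20 = 57 left.
November 1926 has 30 days: 57 − 30 = 27 left.
October 1926 has 31 days; 31 − 27 = 4 → October 4, 1926.
Advancing 12 months from October 4, 1926:
month 10 + 12 = 22, which is month 10 of year 1927 → October 1927.
Day 4 is valid in October, giving October 4, 1927.
Adding 169 days from October 4, 1927:
October has 31 days, so 31 − 4 = 27 days remain after October 4, 1927; 169 − 27 = 142 left.
November 1927 has 30 days: 142 − 30 = 112 left.
December 1927 has 31 days: 112 − 31 = 81 left.
January 1928 has 31 days: 81 − 31 = 50 left.
February 1928 has 29 days (1928 is a leap year): 50 − 29 = 21 left.
21 days into March 1928 → March 21, 1928.

March 21, 1928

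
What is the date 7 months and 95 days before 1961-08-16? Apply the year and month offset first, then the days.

Subtracting 7 months and 95 days from August 16, 1961: first the month/year part, then the days.
month 8 − 7 = 1 → January 1961.
Day 16 is valid in January, giving January 16, 1961.
Now subtract 95 days from January 16, 1961.
Going back 16 days from January 16, 1961 reaches the end of the previous month; 95 − 16 = 79 left.
December 1960 has 31 days: 79 − 31 = 48 left.
November 1960 has 30 days: 48 − 30 = 18 left.
October 1960 has 31 days; 31 − 18 = 13 → October 13, 1960.

October 13, 1960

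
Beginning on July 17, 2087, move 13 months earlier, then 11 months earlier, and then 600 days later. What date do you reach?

March 9, 2087

Going back 13 months from July 17, 2087:
month 7 − 13 = -6, which is month 6 of year 2086 → June 2086.
Day 17 is valid in June, giving June 17, 2086.
Counting back 11 months from June 17, 2086:
month 6 − 11 = -5, which is month 7 of year 2085 → July 2085.
Day 17 is valid in July, giving July 17, 2085.
Adding 600 days from July 17, 2085:
July has 31 days, so 31 − 17 = 14 days remain after July 17, 2085; 600 − 14 = 586 left.
August 2085 has 31 days: 586 − 31 = 555 left.
September 2085 has 30 days: 555 − 30 = 525 left.
October 2085 has 31 days: 525 − 31 = 494 left.
November 2085 has 30 days: 494 − 30 = 464 left.
December 2085 has 31 days: 464 − 31 = 433 left.
January 2086 has 31 days: 433 − 31 = 402 left.
February 2086 has 28 days (2086 is not a leap year): 402 − 28 = 374 left.
March 2086 has 31 days: 374 − 31 = 343 left.
April 2086 has 30 days: 343 − 30 = 313 left.
May 2086 has 31 days: 313 − 31 = 282 left.
June 2086 has 30 days: 282 − 30 = 252 left.
July 2086 has 31 days: 252 − 31 = 221 left.
August 2086 has 31 days: 221 − 31 = 190 left.
September 2086 has 30 days: 190 − 30 = 160 left.
October 2086 has 31 days: 160 − 31 = 129 left.
November 2086 has 30 days: 129 − 30 = 99 left.
December 2086 has 31 days: 99 − 31 = 68 left.
January 2087 has 31 days: 68 − 31 = 37 left.
February 2087 has 28 days (2087 is not a leap year): 37 − 28 = 9 left.
9 days into March 2087 → March 9, 2087.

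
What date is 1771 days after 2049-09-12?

Advancing 1771 days from September 12, 2049.
September has 30 days, so 30 − 12 = 18 days remain after September 12, 2049; 1771 − 18 = 1753 left.
October 2049 has 31 days: 1753 − 31 = 1722 left.
November 2049 has 30 days: 1722 − 30 = 1692 left.
December 2049 has 31 days: 1692 − 31 = 1661 left.
January 2050 has 31 days: 1661 − 31 = 1630 left.
February 2050 has 28 days (2050 is not a leap year): 1630 − 28 = 1602 left.
March 2050 has 31 days: 1602 − 31 = 1571 left.
April 2050 has 30 days: 1571 − 30 = 1541 left.
May 2050 has 31 days: 1541 − 31 = 1510 left.
June 2050 has 30 days: 1510 − 30 = 1480 left.
July 2050 has 31 days: 1480 − 31 = 1449 left.
August 2050 has 31 days: 1449 − 31 = 1418 left.
September 2050 has 30 days: 1418 − 30 = 1388 left.
October 2050 has 31 days: 1388 − 31 = 1357 left.
November 2050 has 30 days: 1357 − 30 = 1327 left.
December 2050 has 31 days: 1327 − 31 = 1296 left.
January 2051 has 31 days: 1296 − 31 = 1265 left.
February 2051 has 28 days (2051 is not a leap year): 1265 − 28 = 1237 left.
March 2051 has 31 days: 1237 − 31 = 1206 left.
April 2051 has 30 days: 1206 − 30 = 1176 left.
May 2051 has 31 days: 1176 − 31 = 1145 left.
June 2051 has 30 days: 1145 − 30 = 1115 left.
July 2051 has 31 days: 1115 − 31 = 1084 left.
August 2051 has 31 days: 1084 − 31 = 1053 left.
September 2051 has 30 days: 1053 − 30 = 1023 left.
October 2051 has 31 days: 1023 − 31 = 992 left.
November 2051 has 30 days: 992 − 30 = 962 left.
December 2051 has 31 days: 962 − 31 = 931 left.
January 2052 has 31 days: 931 − 31 = 900 left.
February 2052 has 29 days (2052 is a leap year): 900 − 29 = 871 left.
March 2052 has 31 days: 871 − 31 = 840 left.
April 2052 has 30 days: 840 − 30 = 810 left.
May 2052 has 31 days: 810 − 31 = 779 left.
June 2052 has 30 days: 779 − 30 = 749 left.
July 2052 has 31 days: 749 − 31 = 718 left.
August 2052 has 31 days: 718 − 31 = 687 left.
September 2052 has 30 days: 687 − 30 = 657 left.
October 2052 has 31 days: 657 − 31 = 626 left.
November 2052 has 30 days: 626 − 30 = 596 left.
December 2052 has 31 days: 596 − 31 = 565 left.
January 2053 has 31 days: 565 − 31 = 534 left.
February 2053 has 28 days (2053 is not a leap year): 534 − 28 = 506 left.
March 2053 has 31 days: 506 − 31 = 475 left.
April 2053 has 30 days: 475 − 30 = 445 left.
May 2053 has 31 days: 445 − 31 = 414 left.
June 2053 has 30 days: 414 − 30 = 384 left.
July 2053 has 31 days: 384 − 31 = 353 left.
August 2053 has 31 days: 353 − 31 = 322 left.
September 2053 has 30 days: 322 − 30 = 292 left.
October 2053 has 31 days: 292 − 31 = 261 left.
November 2053 has 30 days: 261 − 30 = 231 left.
December 2053 has 31 days: 231 − 31 = 200 left.
January 2054 has 31 days: 200 − 31 = 169 left.
February 2054 has 28 days (2054 is not a leap year): 169 − 28 = 141 left.
March 2054 has 31 days: 141 − 31 = 110 left.
April 2054 has 30 days: 110 − 30 = 80 left.
May 2054 has 31 days: 80 − 31 = 49 left.
June 2054 has 30 days: 49 − 30 = 19 left.
19 days into July 2054 → July 19, 2054.

July 19, 2054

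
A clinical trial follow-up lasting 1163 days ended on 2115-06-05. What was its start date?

Subtracting 1163 days from June 5, 2115.
Going back 5 days from June 5, 2115 reaches the end of the previous month; 1163 − 5 = 1158 left.
May 2115 has 31 days: 1158 − 31 = 1127 left.
April 2115 has 30 days: 1127 − 30 = 1097 left.
March 2115 has 31 days: 1097 − 31 = 1066 left.
February 2115 has 28 days (2115 is not a leap year): 1066 − 28 = 1038 left.
January 2115 has 31 days: 1038 − 31 = 1007 left.
December 2114 has 31 days: 1007 − 31 = 976 left.
November 2114 has 30 days: 976 − 30 = 946 left.
October 2114 has 31 days: 946 − 31 = 915 left.
September 2114 has 30 days: 915 − 30 = 885 left.
August 2114 has 31 days: 885 − 31 = 854 left.
July 2114 has 31 days: 854 − 31 = 823 left.
June 2114 has 30 days: 823 − 30 = 793 left.
May 2114 has 31 days: 793 − 31 = 762 left.
April 2114 has 30 days: 762 − 30 = 732 left.
March 2114 has 31 days: 732 − 31 = 701 left.
February 2114 has 28 days (2114 is not a leap year): 701 − 28 = 673 left.
January 2114 has 31 days: 673 − 31 = 642 left.
December 2113 has 31 days: 642 − 31 = 611 left.
November 2113 has 30 days: 611 − 30 = 581 left.
October 2113 has 31 days: 581 − 31 = 550 left.
September 2113 has 30 days: 550 − 30 = 520 left.
August 2113 has 31 days: 520 − 31 = 489 left.
July 2113 has 31 days: 489 − 31 = 458 left.
June 2113 has 30 days: 458 − 30 = 428 left.
May 2113 has 31 days: 428 − 31 = 397 left.
April 2113 has 30 days: 397 − 30 = 367 left.
March 2113 has 31 days: 367 − 31 = 336 left.
February 2113 has 28 days (2113 is not a leap year): 336 − 28 = 308 left.
January 2113 has 31 days: 308 − 31 = 277 left.
December 2112 has 31 days: 277 − 31 = 246 left.
November 2112 has 30 days: 246 − 30 = 216 left.
October 2112 has 31 days: 216 − 31 = 185 left.
September 2112 has 30 days: 185 − 30 = 155 left.
August 2112 has 31 days: 155 − 31 = 124 left.
July 2112 has 31 days: 124 − 31 = 93 left.
June 2112 has 30 days: 93 − 30 = 63 left.
May 2112 has 31 days: 63 − 31 = 32 left.
April 2112 has 30 days: 32 − 30 = 2 left.
March 2112 has 31 days; 31 − 2 = 29 → March 29, 2112.

March 29, 2112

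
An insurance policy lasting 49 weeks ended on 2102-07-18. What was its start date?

Counting back 49 weeks = 343 days from July 18, 2102.
Going back 18 days from July 18, 2102 reaches the end of the previous month; 343 − 18 = 325 left.
June 2102 has 30 days: 325 − 30 = 295 left.
May 2102 has 31 days: 295 − 31 = 264 left.
April 2102 has 30 days: 264 − 30 = 234 left.
March 2102 has 31 days: 234 − 31 = 203 left.
February 2102 has 28 days (2102 is not a leap year): 203 − 28 = 175 left.
January 2102 has 31 days: 175 − 31 = 144 left.
December 2101 has 31 days: 144 − 31 = 113 left.
November 2101 has 30 days: 113 − 30 = 83 left.
October 2101 has 31 days: 83 − 31 = 52 left.
September 2101 has 30 days: 52 − 30 = 22 left.
August 2101 has 31 days; 31 − 22 = 9 → August 9, 2101.

August 9, 2101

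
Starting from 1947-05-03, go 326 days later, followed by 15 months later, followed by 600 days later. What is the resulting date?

February 14, 1951

Adding 326 days from May 3, 1947:
May has 31 days, so 31 − 3 = 28 days remain after May 3, 1947; 326 − 28 = 298 left.
June 1947 has 30 days: 298 − 30 = 268 left.
July 1947 has 31 days: 268 − 31 = 237 left.
August 1947 has 31 days: 237 − 31 = 206 left.
September 1947 has 30 days: 206 − 30 = 176 left.
October 1947 has 31 days: 176 − 31 = 145 left.
November 1947 has 30 days: 145 − 30 = 115 left.
December 1947 has 31 days: 115 − 31 = 84 left.
January 1948 has 31 days: 84 − 31 = 53 left.
February 1948 has 29 days (1948 is a leap year): 53 − 29 = 24 left.
24 days into March 1948 → March 24, 1948.
Advancing 15 months from March 24, 1948:
month 3 + 15 = 18, which is month 6 of year 1949 → June 1949.
Day 24 is valid in June, giving June 24, 1949.
Advancing 600 days from June 24, 1949:
June has 30 days, so 30 − 24 = 6 days remain after June 24, 1949; 600 − 6 = 594 left.
July 1949 has 31 days: 594 − 31 = 563 left.
August 1949 has 31 days: 563 − 31 = 532 left.
September 1949 has 30 days: 532 − 30 = 502 left.
October 1949 has 31 days: 502 − 31 = 471 left.
November 1949 has 30 days: 471 − 30 = 441 left.
December 1949 has 31 days: 441 − 31 = 410 left.
January 1950 has 31 days: 410 − 31 = 379 left.
February 1950 has 28 days (1950 is not a leap year): 379 − 28 = 351 left.
March 1950 has 31 days: 351 − 31 = 320 left.
April 1950 has 30 days: 320 − 30 = 290 left.
May 1950 has 31 days: 290 − 31 = 259 left.
June 1950 has 30 days: 259 − 30 = 229 left.
July 1950 has 31 days: 229 − 31 = 198 left.
August 1950 has 31 days: 198 − 31 = 167 left.
September 1950 has 30 days: 167 − 30 = 137 left.
October 1950 has 31 days: 137 − 31 = 106 left.
November 1950 has 30 days: 106 − 30 = 76 left.
December 1950 has 31 days: 76 − 31 = 45 left.
January 1951 has 31 days: 45 − 31 = 14 left.
14 days into February 1951 → February 14, 1951.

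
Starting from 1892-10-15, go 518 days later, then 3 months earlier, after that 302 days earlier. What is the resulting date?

Advancing 518 days from October 15, 1892:
October has 31 days, so 31 − 15 = 16 days remain after October 15, 1892; 518 − 16 = 502 left.
November 1892 has 30 days: 502 − 30 = 472 left.
December 1892 has 31 days: 472 − 31 = 441 left.
January 1893 has 31 days: 441 − 31 = 410 left.
February 1893 has 28 days (1893 is not a leap year): 410 − 28 = 382 left.
March 1893 has 31 days: 382 − 31 = 351 left.
April 1893 has 30 days: 351 − 30 = 321 left.
May 1893 has 31 days: 321 − 31 = 290 left.
June 1893 has 30 days: 290 − 30 = 260 left.
July 1893 has 31 days: 260 − 31 = 229 left.
August 1893 has 31 days: 229 − 31 = 198 left.
September 1893 has 30 days: 198 − 30 = 168 left.
October 1893 has 31 days: 168 − 31 = 137 left.
November 1893 has 30 days: 137 − 30 = 107 left.
December 1893 has 31 days: 107 − 31 = 76 left.
January 1894 has 31 days: 76 − 31 = 45 left.
February 1894 has 28 days (1894 is not a leap year): 45 − 28 = 17 left.
17 days into March 1894 → March 17, 1894.
Counting back 3 months from March 17, 1894:
month 3 − 3 = 0, which is month 12 of year 1893 → December 1893.
Day 17 is valid in December, giving December 17, 1893.
Counting back 302 days from December 17, 1893:
Going back 17 days from December 17, 1893 reaches the end of the previous month; 302 − 17 = 285 left.
November 1893 has 30 days: 285 − 30 = 255 left.
October 1893 has 31 days: 255 − 31 = 224 left.
September 1893 has 30 days: 224 − 30 = 194 left.
August 1893 has 31 days: 194 − 31 = 163 left.
July 1893 has 31 days: 163 − 31 = 132 left.
June 1893 has 30 days: 132 − 30 = 102 left.
May 1893 has 31 days: 102 − 31 = 71 left.
April 1893 has 30 days: 71 − 30 = 41 left.
March 1893 has 31 days: 41 − 31 = 10 left.
February 1893 has 28 days; 28 − 10 = 18 → February 18, 1893.

February 18, 1893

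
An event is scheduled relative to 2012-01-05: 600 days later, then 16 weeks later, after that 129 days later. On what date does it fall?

Advancing 600 days from January 5, 2012:
January has 31 days, so 31 − 5 = 26 days remain after January 5, 2012; 600 − 26 = 574 left.
February 2012 has 29 days (2012 is a leap year): 574 − 29 = 545 left.
March 2012 has 31 days: 545 − 31 = 514 left.
April 2012 has 30 days: 514 − 30 = 484 left.
May 2012 has 31 days: 484 − 31 = 453 left.
June 2012 has 30 days: 453 − 30 = 423 left.
July 2012 has 31 days: 423 − 31 = 392 left.
August 2012 has 31 days: 392 − 31 = 361 left.
September 2012 has 30 days: 361 − 30 = 331 left.
October 2012 has 31 days: 331 − 31 = 300 left.
November 2012 has 30 days: 300 − 30 = 270 left.
December 2012 has 31 days: 270 − 31 = 239 left.
January 2013 has 31 days: 239 − 31 = 208 left.
February 2013 has 28 days (2013 is not a leap year): 208 − 28 = 180 left.
March 2013 has 31 days: 180 − 31 = 149 left.
April 2013 has 30 days: 149 − 30 = 119 left.
May 2013 has 31 days: 119 − 31 = 88 left.
June 2013 has 30 days: 88 − 30 = 58 left.
July 2013 has 31 days: 58 − 31 = 27 left.
27 days into August 2013 → August 27, 2013.
Counting forward 16 weeks (= 112 days) from August 27, 2013:
August has 31 days, so 31 − 27 = 4 days remain after August 27, 2013; 112 − 4 = 108 left.
September 2013 has 30 days: 108 − 30 = 78 left.
October 2013 has 31 days: 78 − 31 = 47 left.
November 2013 has 30 days: 47 − 30 = 17 left.
17 days into December 2013 → December 17, 2013.
Advancing 129 days from December 17, 2013:
December has 31 days, so 31 − 17 = 14 days remain after December 17, 2013; 129 − 14 = 115 left.
January 2014 has 31 days: 115 − 31 = 84 left.
February 2014 has 28 days (2014 is not a leap year): 84 − 28 = 56 left.
March 2014 has 31 days: 56 − 31 = 25 left.
25 days into April 2014 → April 25, 2014.

April 25, 2014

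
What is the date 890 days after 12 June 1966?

Adding 890 days from June 12, 1966.
June has 30 days, so 30 − 12 = 18 days remain after June 12, 1966; 890 − 18 = 872 left.
July 1966 has 31 days: 872 − 31 = 841 left.
August 1966 has 31 days: 841 − 31 = 810 left.
September 1966 has 30 days: 810 − 30 = 780 left.
October 1966 has 31 days: 780 − 31 = 749 left.
November 1966 has 30 days: 749 − 30 = 719 left.
December 1966 has 31 days: 719 − 31 = 688 left.
January 1967 has 31 days: 688 − 31 = 657 left.
February 1967 has 28 days (1967 is not a leap year): 657 − 28 = 629 left.
March 1967 has 31 days: 629 − 31 = 598 left.
April 1967 has 30 days: 598 − 30 = 568 left.
May 1967 has 31 days: 568 − 31 = 537 left.
June 1967 has 30 days: 537 − 30 = 507 left.
July 1967 has 31 days: 507 − 31 = 476 left.
August 1967 has 31 days: 476 − 31 = 445 left.
September 1967 has 30 days: 445 − 30 = 415 left.
October 1967 has 31 days: 415 − 31 = 384 left.
November 1967 has 30 days: 384 − 30 = 354 left.
December 1967 has 31 days: 354 − 31 = 323 left.
January 1968 has 31 days: 323 − 31 = 292 left.
February 1968 has 29 days (1968 is a leap year): 292 − 29 = 263 left.
March 1968 has 31 days: 263 − 31 = 232 left.
April 1968 has 30 days: 232 − 30 = 202 left.
May 1968 has 31 days: 202 − 31 = 171 left.
June 1968 has 30 days: 171 − 30 = 141 left.
July 1968 has 31 days: 141 − 31 = 110 left.
August 1968 has 31 days: 110 − 31 = 79 left.
September 1968 has 30 days: 79 − 30 = 49 left.
October 1968 has 31 days: 49 − 31 = 18 left.
18 days into November 1968 → November 18, 1968.

November 18, 1968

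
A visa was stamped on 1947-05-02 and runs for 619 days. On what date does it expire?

Counting forward 619 days from May 2, 1947.
May has 31 days, so 31 − 2 = 29 days remain after May 2, 1947; 619 − 29 = 590 left.
June 1947 has 30 days: 590 − 30 = 560 left.
July 1947 has 31 days: 560 − 31 = 529 left.
August 1947 has 31 days: 529 − 31 = 498 left.
September 1947 has 30 days: 498 − 30 = 468 left.
October 1947 has 31 days: 468 − 31 = 437 left.
November 1947 has 30 days: 437 − 30 = 407 left.
December 1947 has 31 days: 407 − 31 = 376 left.
January 1948 has 31 days: 376 − 31 = 345 left.
February 1948 has 29 days (1948 is a leap year): 345 − 29 = 316 left.
March 1948 has 31 days: 316 − 31 = 285 left.
April 1948 has 30 days: 285 − 30 = 255 left.
May 1948 has 31 days: 255 − 31 = 224 left.
June 1948 has 30 days: 224 − 30 = 194 left.
July 1948 has 31 days: 194 − 31 = 163 left.
August 1948 has 31 days: 163 − 31 = 132 left.
September 1948 has 30 days: 132 − 30 = 102 left.
October 1948 has 31 days: 102 − 31 = 71 left.
November 1948 has 30 days: 71 − 30 = 41 left.
December 1948 has 31 days: 41 − 31 = 10 left.
10 days into January 1949 → January 10, 1949.

January 10, 1949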